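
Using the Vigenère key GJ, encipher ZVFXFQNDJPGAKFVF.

FELGLZTMPYMJQOBO

Repeat the key across the message: GJGJGJGJGJGJGJGJ
Z(25)+G(6): 31≡5 → F
V(21)+J(9): 30≡4 → E
F(5)+G(6): 11 → L
X(23)+J(9): 32≡6 → G
F(5)+G(6): 11 → L
Q(16)+J(9): 25 → Z
N(13)+G(6): 19 → T
D(3)+J(9): 12 → M
J(9)+G(6): 15 → P
P(15)+J(9): 24 → Y
G(6)+G(6): 12 → M
A(0)+J(9): 9 → J
K(10)+G(6): 16 → Q
F(5)+J(9): 14 → O
V(21)+G(6): 27≡1 → B
F(5)+J(9): 14 → O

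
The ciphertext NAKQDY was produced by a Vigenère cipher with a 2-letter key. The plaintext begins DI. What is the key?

KS

Subtract each crib letter from the matching ciphertext letter (mod 26):
N(13)−D(3)=10 → K
A(0)−I(8)=-8≡18 → S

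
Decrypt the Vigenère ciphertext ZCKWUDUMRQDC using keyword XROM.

Repeat the key across the ciphertext: XROMXROMXROM
Z(25)−X(23): 2 → C
C(2)−R(17): -15≡11 → L
K(10)−O(14): -4≡22 → W
W(22)−M(12): 10 → K
U(20)−X(23): -3≡23 → X
D(3)−R(17): -14≡12 → M
U(20)−O(14): 6 → G
M(12)−M(12): 0 → A
R(17)−X(23): -6≡20 → U
Q(16)−R(17): -1≡25 → Z
D(3)−O(14): -11≡15 → P
C(2)−M(12): -10≡16 → Q

CLWKXMGAUZPQ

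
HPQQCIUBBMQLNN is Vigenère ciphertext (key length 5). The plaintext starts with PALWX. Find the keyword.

Subtract each crib letter from the matching ciphertext letter (mod 26):
H(7)−P(15)=-8≡18 → S
P(15)−A(0)=15 → P
Q(16)−L(11)=5 → F
Q(16)−W(22)=-6≡20 → U
C(2)−X(23)=-21≡5 → F

SPFUF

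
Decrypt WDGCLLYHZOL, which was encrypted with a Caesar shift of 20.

CJMIRRENFUR

W(22): 22−20=2 → C
D(3): 3−20=-17≡9 → J
G(6): 6−20=-14≡12 → M
C(2): 2−20=-18≡8 → I
L(11): 11−20=-9≡17 → R
L(11): 11−20=-9≡17 → R
Y(24): 24−20=4 → E
H(7): 7−20=-13≡13 → N
Z(25): 25−20=5 → F
O(14): 14−20=-6≡20 → U
L(11): 11−20=-9≡17 → R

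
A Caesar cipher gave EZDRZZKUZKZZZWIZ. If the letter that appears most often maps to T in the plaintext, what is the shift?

6

The most frequent ciphertext letter is Z (appears 8 times).
Z is position 25; T is position 19.
Shift = 6.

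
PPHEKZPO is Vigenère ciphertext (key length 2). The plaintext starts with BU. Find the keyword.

OV

Subtract each crib letter from the matching ciphertext letter (mod 26):
P(15)−B(1)=14 → O
P(15)−U(20)=-5≡21 → V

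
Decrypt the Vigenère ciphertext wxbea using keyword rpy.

fidnl

Repeat the key across the ciphertext: rpyrp
w(22)−r(17): 5 → f
x(23)−p(15): 8 → i
b(1)−y(24): -23≡3 → d
e(4)−r(17): -13≡13 → n
a(0)−p(15): -15≡11 → l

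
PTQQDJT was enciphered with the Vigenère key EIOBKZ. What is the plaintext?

Repeat the key across the ciphertext: EIOBKZE
P(15)−E(4): 11 → L
T(19)−I(8): 11 → L
Q(16)−O(14): 2 → C
Q(16)−B(1): 15 → P
D(3)−K(10): -7≡19 → T
J(9)−Z(25): -16≡10 → K
T(19)−E(4): 15 → P

LLCPTKP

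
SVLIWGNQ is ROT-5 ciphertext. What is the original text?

NQGDRBIL

S(18): 18−5=13 → N
V(21): 21−5=16 → Q
L(11): 11−5=6 → G
I(8): 8−5=3 → D
W(22): 22−5=17 → R
G(6): 6−5=1 → B
N(13): 13−5=8 → I
Q(16): 16−5=11 → L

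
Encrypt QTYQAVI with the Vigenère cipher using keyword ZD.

Repeat the key across the message: ZDZDZDZ
Q(16)+Z(25): 41≡15 → P
T(19)+D(3): 22 → W
Y(24)+Z(25): 49≡23 → X
Q(16)+D(3): 19 → T
A(0)+Z(25): 25 → Z
V(21)+D(3): 24 → Y
I(8)+Z(25): 33≡7 → H

PWXTZYH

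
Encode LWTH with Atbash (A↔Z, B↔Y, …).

L(11) → O(14)
W(22) → D(3)
T(19) → G(6)
H(7) → S(18)

ODGS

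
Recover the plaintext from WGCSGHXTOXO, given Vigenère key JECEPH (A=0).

Repeat the key across the ciphertext: JECEPHJECEP
W(22)−J(9): 13 → N
G(6)−E(4): 2 → C
C(2)−C(2): 0 → A
S(18)−E(4): 14 → O
G(6)−P(15): -9≡17 → R
H(7)−H(7): 0 → A
X(23)−J(9): 14 → O
T(19)−E(4): 15 → P
O(14)−C(2): 12 → M
X(23)−E(4): 19 → T
O(14)−P(15): -1≡25 → Z

NCAORAOPMTZ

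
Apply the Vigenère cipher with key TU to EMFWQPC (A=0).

Repeat the key across the message: TUTUTUT
E(4)+T(19): 23 → X
M(12)+U(20): 32≡6 → G
F(5)+T(19): 24 → Y
W(22)+U(20): 42≡16 → Q
Q(16)+T(19): 35≡9 → J
P(15)+U(20): 35≡9 → J
C(2)+T(19): 21 → V

XGYQJJV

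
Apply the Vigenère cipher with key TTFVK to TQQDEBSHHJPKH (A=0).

Repeat the key across the message: TTFVKTTFVKTTF
T(19)+T(19): 38≡12 → M
Q(16)+T(19): 35≡9 → J
Q(16)+F(5): 21 → V
D(3)+V(21): 24 → Y
E(4)+K(10): 14 → O
B(1)+T(19): 20 → U
S(18)+T(19): 37≡11 → L
H(7)+F(5): 12 → M
H(7)+V(21): 28≡2 → C
J(9)+K(10): 19 → T
P(15)+T(19): 34≡8 → I
K(10)+T(19): 29≡3 → D
H(7)+F(5): 12 → M

MJVYOULMCTIDM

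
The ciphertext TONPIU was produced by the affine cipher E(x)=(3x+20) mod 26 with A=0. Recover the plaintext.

The inverse of 3 mod 26 is 9, since 3·9=27≡1. Apply D(y)=9·(y−20) mod 26:
T(19): 9·(19−20)=-9≡17 → R
O(14): 9·(14−20)=-54≡24 → Y
N(13): 9·(13−20)=-63≡15 → P
P(15): 9·(15−20)=-45≡7 → H
I(8): 9·(8−20)=-108≡22 → W
U(20): 9·(20−20)=0 → A

RYPHWA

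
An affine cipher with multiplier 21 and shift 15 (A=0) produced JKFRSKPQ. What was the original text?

WBCKPBAF

The inverse of 21 mod 26 is 5, since 21·5=105≡1. Apply D(y)=5·(y−15) mod 26:
J(9): 5·(9−15)=-30≡22 → W
K(10): 5·(10−15)=-25≡1 → B
F(5): 5·(5−15)=-50≡2 → C
R(17): 5·(17−15)=10 → K
S(18): 5·(18−15)=15 → P
K(10): 5·(10−15)=-25≡1 → B
P(15): 5·(15−15)=0 → A
Q(16): 5·(16−15)=5 → F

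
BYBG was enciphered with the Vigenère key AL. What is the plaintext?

Repeat the key across the ciphertext: ALAL
B(1)−A(0): 1 → B
Y(24)−L(11): 13 → N
B(1)−A(0): 1 → B
G(6)−L(11): -5≡21 → V

BNBV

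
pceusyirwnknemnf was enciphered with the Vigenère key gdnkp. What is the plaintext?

Repeat the key across the ciphertext: gdnkpgdnkpgdnkpg
p(15)−g(6): 9 → j
c(2)−d(3): -1≡25 → z
e(4)−n(13): -9≡17 → r
u(20)−k(10): 10 → k
s(18)−p(15): 3 → d
y(24)−g(6): 18 → s
i(8)−d(3): 5 → f
r(17)−n(13): 4 → e
w(22)−k(10): 12 → m
n(13)−p(15): -2≡24 → y
k(10)−g(6): 4 → e
n(13)−d(3): 10 → k
e(4)−n(13): -9≡17 → r
m(12)−k(10): 2 → c
n(13)−p(15): -2≡24 → y
f(5)−g(6): -1≡25 → z

jzrkdsfemyekrcyz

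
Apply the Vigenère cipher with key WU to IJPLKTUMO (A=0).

Repeat the key across the message: WUWUWUWUW
I(8)+W(22): 30≡4 → E
J(9)+U(20): 29≡3 → D
P(15)+W(22): 37≡11 → L
L(11)+U(20): 31≡5 → F
K(10)+W(22): 32≡6 → G
T(19)+U(20): 39≡13 → N
U(20)+W(22): 42≡16 → Q
M(12)+U(20): 32≡6 → G
O(14)+W(22): 36≡10 → K

EDLFGNQGK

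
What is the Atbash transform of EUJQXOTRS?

E(4) → V(21)
U(20) → F(5)
J(9) → Q(16)
Q(16) → J(9)
X(23) → C(2)
O(14) → L(11)
T(19) → G(6)
R(17) → I(8)
S(18) → H(7)

VFQJCLGIH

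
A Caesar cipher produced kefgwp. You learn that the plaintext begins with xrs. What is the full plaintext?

xrstjc

From the crib: k(10)−x(23)=-13≡13, so the shift is 13.
Subtract 13 from each ciphertext letter:
k(10): 10−13=-3≡23 → x
e(4): 4−13=-9≡17 → r
f(5): 5−13=-8≡18 → s
g(6): 6−13=-7≡19 → t
w(22): 22−13=9 → j
p(15): 15−13=2 → c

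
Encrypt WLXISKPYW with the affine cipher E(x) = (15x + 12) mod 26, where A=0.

W(22): 15·22+12=342≡4 → E
L(11): 15·11+12=177≡21 → V
X(23): 15·23+12=357≡19 → T
I(8): 15·8+12=132≡2 → C
S(18): 15·18+12=282≡22 → W
K(10): 15·10+12=162≡6 → G
P(15): 15·15+12=237≡3 → D
Y(24): 15·24+12=372≡8 → I
W(22): 15·22+12=342≡4 → E

EVTCWGDIE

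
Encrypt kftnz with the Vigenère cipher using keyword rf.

Repeat the key across the message: rfrfr
k(10)+r(17): 27≡1 → b
f(5)+f(5): 10 → k
t(19)+r(17): 36≡10 → k
n(13)+f(5): 18 → s
z(25)+r(17): 42≡16 → q

bkksq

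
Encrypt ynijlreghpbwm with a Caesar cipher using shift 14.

y(24): 24+14=38≡12 → m
n(13): 13+14=27≡1 → b
i(8): 8+14=22 → w
j(9): 9+14=23 → x
l(11): 11+14=25 → z
r(17): 17+14=31≡5 → f
e(4): 4+14=18 → s
g(6): 6+14=20 → u
h(7): 7+14=21 → v
p(15): 15+14=29≡3 → d
b(1): 1+14=15 → p
w(22): 22+14=36≡10 → k
m(12): 12+14=26≡0 → a

mbwxzfsuvdpka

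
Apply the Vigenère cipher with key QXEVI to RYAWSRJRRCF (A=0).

HVERAHGVMKV

Repeat the key across the message: QXEVIQXEVIQ
R(17)+Q(16): 33≡7 → H
Y(24)+X(23): 47≡21 → V
A(0)+E(4): 4 → E
W(22)+V(21): 43≡17 → R
S(18)+I(8): 26≡0 → A
R(17)+Q(16): 33≡7 → H
J(9)+X(23): 32≡6 → G
R(17)+E(4): 21 → V
R(17)+V(21): 38≡12 → M
C(2)+I(8): 10 → K
F(5)+Q(16): 21 → V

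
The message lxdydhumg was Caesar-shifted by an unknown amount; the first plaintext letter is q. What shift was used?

21

From the crib: l(11)−q(16)=-5≡21, so the shift is 21.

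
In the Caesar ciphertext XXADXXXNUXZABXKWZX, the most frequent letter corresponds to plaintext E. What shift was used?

The most frequent ciphertext letter is X (appears 8 times).
X is position 23; E is position 4.
Shift = 19.

19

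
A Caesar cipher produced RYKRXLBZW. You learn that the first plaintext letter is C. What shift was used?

15

From the crib: R(17)−C(2)=15, so the shift is 15.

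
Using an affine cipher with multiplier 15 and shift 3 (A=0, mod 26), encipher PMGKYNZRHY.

UBPXZQOYEZ

P(15): 15·15+3=228≡20 → U
M(12): 15·12+3=183≡1 → B
G(6): 15·6+3=93≡15 → P
K(10): 15·10+3=153≡23 → X
Y(24): 15·24+3=363≡25 → Z
N(13): 15·13+3=198≡16 → Q
Z(25): 15·25+3=378≡14 → O
R(17): 15·17+3=258≡24 → Y
H(7): 15·7+3=108≡4 → E
Y(24): 15·24+3=363≡25 → Z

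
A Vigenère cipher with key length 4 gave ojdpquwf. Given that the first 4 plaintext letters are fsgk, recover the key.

Subtract each crib letter from the matching ciphertext letter (mod 26):
o(14)−f(5)=9 → j
j(9)−s(18)=-9≡17 → r
d(3)−g(6)=-3≡23 → x
p(15)−k(10)=5 → f

jrxf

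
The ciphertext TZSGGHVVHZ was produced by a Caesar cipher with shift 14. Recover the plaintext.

T(19): 19−14=5 → F
Z(25): 25−14=11 → L
S(18): 18−14=4 → E
G(6): 6−14=-8≡18 → S
G(6): 6−14=-8≡18 → S
H(7): 7−14=-7≡19 → T
V(21): 21−14=7 → H
V(21): 21−14=7 → H
H(7): 7−14=-7≡19 → T
Z(25): 25−14=11 → L

FLESSTHHTL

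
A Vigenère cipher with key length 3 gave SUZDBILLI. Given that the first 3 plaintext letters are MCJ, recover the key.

Subtract each crib letter from the matching ciphertext letter (mod 26):
S(18)−M(12)=6 → G
U(20)−C(2)=18 → S
Z(25)−J(9)=16 → Q

GSQ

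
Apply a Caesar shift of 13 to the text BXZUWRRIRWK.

B(1): 1+13=14 → O
X(23): 23+13=36≡10 → K
Z(25): 25+13=38≡12 → M
U(20): 20+13=33≡7 → H
W(22): 22+13=35≡9 → J
R(17): 17+13=30≡4 → E
R(17): 17+13=30≡4 → E
I(8): 8+13=21 → V
R(17): 17+13=30≡4 → E
W(22): 22+13=35≡9 → J
K(10): 10+13=23 → X

OKMHJEEVEJX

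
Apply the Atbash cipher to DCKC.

WXPX

D(3) → W(22)
C(2) → X(23)
K(10) → P(15)
C(2) → X(23)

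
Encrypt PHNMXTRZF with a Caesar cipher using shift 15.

P(15): 15+15=30≡4 → E
H(7): 7+15=22 → W
N(13): 13+15=28≡2 → C
M(12): 12+15=27≡1 → B
X(23): 23+15=38≡12 → M
T(19): 19+15=34≡8 → I
R(17): 17+15=32≡6 → G
Z(25): 25+15=40≡14 → O
F(5): 5+15=20 → U

EWCBMIGOU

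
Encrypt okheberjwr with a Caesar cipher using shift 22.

kgdaxanfsn

o(14): 14+22=36≡10 → k
k(10): 10+22=32≡6 → g
h(7): 7+22=29≡3 → d
e(4): 4+22=26≡0 → a
b(1): 1+22=23 → x
e(4): 4+22=26≡0 → a
r(17): 17+22=39≡13 → n
j(9): 9+22=31≡5 → f
w(22): 22+22=44≡18 → s
r(17): 17+22=39≡13 → n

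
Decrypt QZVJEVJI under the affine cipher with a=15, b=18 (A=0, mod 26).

The inverse of 15 mod 26 is 7, since 15·7=105≡1. Apply D(y)=7·(y−18) mod 26:
Q(16): 7·(16−18)=-14≡12 → M
Z(25): 7·(25−18)=49≡23 → X
V(21): 7·(21−18)=21 → V
J(9): 7·(9−18)=-63≡15 → P
E(4): 7·(4−18)=-98≡6 → G
V(21): 7·(21−18)=21 → V
J(9): 7·(9−18)=-63≡15 → P
I(8): 7·(8−18)=-70≡8 → I

MXVPGVPI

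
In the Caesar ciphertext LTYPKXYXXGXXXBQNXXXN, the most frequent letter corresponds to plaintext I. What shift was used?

The most frequent ciphertext letter is X (appears 9 times).
X is position 23; I is position 8.
Shift = 15.

15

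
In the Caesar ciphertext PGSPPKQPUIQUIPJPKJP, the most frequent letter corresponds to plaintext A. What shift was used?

The most frequent ciphertext letter is P (appears 7 times).
P is position 15; A is position 0.
Shift = 15.

15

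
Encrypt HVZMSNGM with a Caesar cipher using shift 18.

ZNREKFYE

H(7): 7+18=25 → Z
V(21): 21+18=39≡13 → N
Z(25): 25+18=43≡17 → R
M(12): 12+18=30≡4 → E
S(18): 18+18=36≡10 → K
N(13): 13+18=31≡5 → F
G(6): 6+18=24 → Y
M(12): 12+18=30≡4 → E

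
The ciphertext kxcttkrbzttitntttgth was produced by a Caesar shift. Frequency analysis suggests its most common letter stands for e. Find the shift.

15

The most frequent ciphertext letter is t (appears 9 times).
t is position 19; e is position 4.
Shift = 15.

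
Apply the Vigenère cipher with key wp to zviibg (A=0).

Repeat the key across the message: wpwpwp
z(25)+w(22): 47≡21 → v
v(21)+p(15): 36≡10 → k
i(8)+w(22): 30≡4 → e
i(8)+p(15): 23 → x
b(1)+w(22): 23 → x
g(6)+p(15): 21 → v

vkexxv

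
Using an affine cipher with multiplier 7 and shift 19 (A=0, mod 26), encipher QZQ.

BMB

Q(16): 7·16+19=131≡1 → B
Z(25): 7·25+19=194≡12 → M
Q(16): 7·16+19=131≡1 → B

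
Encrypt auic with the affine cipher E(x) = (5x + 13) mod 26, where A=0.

njbx

a(0): 5·0+13=13 → n
u(20): 5·20+13=113≡9 → j
i(8): 5·8+13=53≡1 → b
c(2): 5·2+13=23 → x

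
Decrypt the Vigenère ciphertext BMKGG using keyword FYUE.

WOQCB

Repeat the key across the ciphertext: FYUEF
B(1)−F(5): -4≡22 → W
M(12)−Y(24): -12≡14 → O
K(10)−U(20): -10≡16 → Q
G(6)−E(4): 2 → C
G(6)−F(5): 1 → B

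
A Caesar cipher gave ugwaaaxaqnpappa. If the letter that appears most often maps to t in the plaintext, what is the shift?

7

The most frequent ciphertext letter is a (appears 6 times).
a is position 0; t is position 19.
Shift = -19≡7.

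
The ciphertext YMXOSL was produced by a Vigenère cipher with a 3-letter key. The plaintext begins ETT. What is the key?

UTE

Subtract each crib letter from the matching ciphertext letter (mod 26):
Y(24)−E(4)=20 → U
M(12)−T(19)=-7≡19 → T
X(23)−T(19)=4 → E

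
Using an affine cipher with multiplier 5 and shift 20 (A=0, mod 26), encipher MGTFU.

CYLTQ

M(12): 5·12+20=80≡2 → C
G(6): 5·6+20=50≡24 → Y
T(19): 5·19+20=115≡11 → L
F(5): 5·5+20=45≡19 → T
U(20): 5·20+20=120≡16 → Q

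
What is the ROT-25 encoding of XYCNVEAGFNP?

WXBMUDZFEMO

X(23): 23+25=48≡22 → W
Y(24): 24+25=49≡23 → X
C(2): 2+25=27≡1 → B
N(13): 13+25=38≡12 → M
V(21): 21+25=46≡20 → U
E(4): 4+25=29≡3 → D
A(0): 0+25=25 → Z
G(6): 6+25=31≡5 → F
F(5): 5+25=30≡4 → E
N(13): 13+25=38≡12 → M
P(15): 15+25=40≡14 → O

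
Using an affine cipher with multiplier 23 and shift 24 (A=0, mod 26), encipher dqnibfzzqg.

d(3): 23·3+24=93≡15 → p
q(16): 23·16+24=392≡2 → c
n(13): 23·13+24=323≡11 → l
i(8): 23·8+24=208≡0 → a
b(1): 23·1+24=47≡21 → v
f(5): 23·5+24=139≡9 → j
z(25): 23·25+24=599≡1 → b
z(25): 23·25+24=599≡1 → b
q(16): 23·16+24=392≡2 → c
g(6): 23·6+24=162≡6 → g

pclavjbbcg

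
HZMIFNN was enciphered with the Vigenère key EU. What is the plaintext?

DFIOBTJ

Repeat the key across the ciphertext: EUEUEUE
H(7)−E(4): 3 → D
Z(25)−U(20): 5 → F
M(12)−E(4): 8 → I
I(8)−U(20): -12≡14 → O
F(5)−E(4): 1 → B
N(13)−U(20): -7≡19 → T
N(13)−E(4): 9 → J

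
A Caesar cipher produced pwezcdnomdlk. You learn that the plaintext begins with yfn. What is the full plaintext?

yfnilmwxvmut

From the crib: p(15)−y(24)=-9≡17, so the shift is 17.
Subtract 17 from each ciphertext letter:
p(15): 15−17=-2≡24 → y
w(22): 22−17=5 → f
e(4): 4−17=-13≡13 → n
z(25): 25−17=8 → i
c(2): 2−17=-15≡11 → l
d(3): 3−17=-14≡12 → m
n(13): 13−17=-4≡22 → w
o(14): 14−17=-3≡23 → x
m(12): 12−17=-5≡21 → v
d(3): 3−17=-14≡12 → m
l(11): 11−17=-6≡20 → u
k(10): 10−17=-7≡19 → t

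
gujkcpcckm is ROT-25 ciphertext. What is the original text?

g(6): 6−25=-19≡7 → h
u(20): 20−25=-5≡21 → v
j(9): 9−25=-16≡10 → k
k(10): 10−25=-15≡11 → l
c(2): 2−25=-23≡3 → d
p(15): 15−25=-10≡16 → q
c(2): 2−25=-23≡3 → d
c(2): 2−25=-23≡3 → d
k(10): 10−25=-15≡11 → l
m(12): 12−25=-13≡13 → n

hvkldqddln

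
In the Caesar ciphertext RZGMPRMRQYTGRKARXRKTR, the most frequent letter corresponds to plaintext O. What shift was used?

The most frequent ciphertext letter is R (appears 7 times).
R is position 17; O is position 14.
Shift = 3.

3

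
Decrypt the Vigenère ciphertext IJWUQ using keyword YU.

KPYAS

Repeat the key across the ciphertext: YUYUY
I(8)−Y(24): -16≡10 → K
J(9)−U(20): -11≡15 → P
W(22)−Y(24): -2≡24 → Y
U(20)−U(20): 0 → A
Q(16)−Y(24): -8≡18 → S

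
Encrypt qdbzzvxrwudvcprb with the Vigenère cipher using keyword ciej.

slfibdbaycheexvk

Repeat the key across the message: ciejciejciejciej
q(16)+c(2): 18 → s
d(3)+i(8): 11 → l
b(1)+e(4): 5 → f
z(25)+j(9): 34≡8 → i
z(25)+c(2): 27≡1 → b
v(21)+i(8): 29≡3 → d
x(23)+e(4): 27≡1 → b
r(17)+j(9): 26≡0 → a
w(22)+c(2): 24 → y
u(20)+i(8): 28≡2 → c
d(3)+e(4): 7 → h
v(21)+j(9): 30≡4 → e
c(2)+c(2): 4 → e
p(15)+i(8): 23 → x
r(17)+e(4): 21 → v
b(1)+j(9): 10 → k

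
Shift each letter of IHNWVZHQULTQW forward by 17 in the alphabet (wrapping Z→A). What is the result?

ZYENMQYHLCKHN

I(8): 8+17=25 → Z
H(7): 7+17=24 → Y
N(13): 13+17=30≡4 → E
W(22): 22+17=39≡13 → N
V(21): 21+17=38≡12 → M
Z(25): 25+17=42≡16 → Q
H(7): 7+17=24 → Y
Q(16): 16+17=33≡7 → H
U(20): 20+17=37≡11 → L
L(11): 11+17=28≡2 → C
T(19): 19+17=36≡10 → K
Q(16): 16+17=33≡7 → H
W(22): 22+17=39≡13 → N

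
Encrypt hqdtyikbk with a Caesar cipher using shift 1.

ireuzjlcl

h(7): 7+1=8 → i
q(16): 16+1=17 → r
d(3): 3+1=4 → e
t(19): 19+1=20 → u
y(24): 24+1=25 → z
i(8): 8+1=9 → j
k(10): 10+1=11 → l
b(1): 1+1=2 → c
k(10): 10+1=11 → l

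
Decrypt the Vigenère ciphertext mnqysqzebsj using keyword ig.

Repeat the key across the ciphertext: igigigigigi
m(12)−i(8): 4 → e
n(13)−g(6): 7 → h
q(16)−i(8): 8 → i
y(24)−g(6): 18 → s
s(18)−i(8): 10 → k
q(16)−g(6): 10 → k
z(25)−i(8): 17 → r
e(4)−g(6): -2≡24 → y
b(1)−i(8): -7≡19 → t
s(18)−g(6): 12 → m
j(9)−i(8): 1 → b

ehiskkrytmb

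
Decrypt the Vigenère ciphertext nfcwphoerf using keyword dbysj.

Repeat the key across the ciphertext: dbysjdbysj
n(13)−d(3): 10 → k
f(5)−b(1): 4 → e
c(2)−y(24): -22≡4 → e
w(22)−s(18): 4 → e
p(15)−j(9): 6 → g
h(7)−d(3): 4 → e
o(14)−b(1): 13 → n
e(4)−y(24): -20≡6 → g
r(17)−s(18): -1≡25 → z
f(5)−j(9): -4≡22 → w

keeegengzw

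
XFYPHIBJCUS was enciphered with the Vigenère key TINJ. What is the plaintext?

EXLGOAOAJMF

Repeat the key across the ciphertext: TINJTINJTIN
X(23)−T(19): 4 → E
F(5)−I(8): -3≡23 → X
Y(24)−N(13): 11 → L
P(15)−J(9): 6 → G
H(7)−T(19): -12≡14 → O
I(8)−I(8): 0 → A
B(1)−N(13): -12≡14 → O
J(9)−J(9): 0 → A
C(2)−T(19): -17≡9 → J
U(20)−I(8): 12 → M
S(18)−N(13): 5 → F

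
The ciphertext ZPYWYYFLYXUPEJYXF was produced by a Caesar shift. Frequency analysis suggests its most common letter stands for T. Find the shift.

The most frequent ciphertext letter is Y (appears 5 times).
Y is position 24; T is position 19.
Shift = 5.

5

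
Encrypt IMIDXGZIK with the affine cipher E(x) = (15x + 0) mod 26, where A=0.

I(8): 15·8+0=120≡16 → Q
M(12): 15·12+0=180≡24 → Y
I(8): 15·8+0=120≡16 → Q
D(3): 15·3+0=45≡19 → T
X(23): 15·23+0=345≡7 → H
G(6): 15·6+0=90≡12 → M
Z(25): 15·25+0=375≡11 → L
I(8): 15·8+0=120≡16 → Q
K(10): 15·10+0=150≡20 → U

QYQTHMLQU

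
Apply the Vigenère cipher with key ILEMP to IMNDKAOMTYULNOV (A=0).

QXRPZIZQFNCWRAK

Repeat the key across the message: ILEMPILEMPILEMP
I(8)+I(8): 16 → Q
M(12)+L(11): 23 → X
N(13)+E(4): 17 → R
D(3)+M(12): 15 → P
K(10)+P(15): 25 → Z
A(0)+I(8): 8 → I
O(14)+L(11): 25 → Z
M(12)+E(4): 16 → Q
T(19)+M(12): 31≡5 → F
Y(24)+P(15): 39≡13 → N
U(20)+I(8): 28≡2 → C
L(11)+L(11): 22 → W
N(13)+E(4): 17 → R
O(14)+M(12): 26≡0 → A
V(21)+P(15): 36≡10 → K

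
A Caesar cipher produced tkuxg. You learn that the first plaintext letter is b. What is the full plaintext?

bscfo

From the crib: t(19)−b(1)=18, so the shift is 18.
Subtract 18 from each ciphertext letter:
t(19): 19−18=1 → b
k(10): 10−18=-8≡18 → s
u(20): 20−18=2 → c
x(23): 23−18=5 → f
g(6): 6−18=-12≡14 → o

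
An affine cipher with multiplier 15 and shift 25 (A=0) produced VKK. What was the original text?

The inverse of 15 mod 26 is 7, since 15·7=105≡1. Apply D(y)=7·(y−25) mod 26:
V(21): 7·(21−25)=-28≡24 → Y
K(10): 7·(10−25)=-105≡25 → Z
K(10): 7·(10−25)=-105≡25 → Z

YZZ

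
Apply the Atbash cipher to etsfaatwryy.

e(4) → v(21)
t(19) → g(6)
s(18) → h(7)
f(5) → u(20)
a(0) → z(25)
a(0) → z(25)
t(19) → g(6)
w(22) → d(3)
r(17) → i(8)
y(24) → b(1)
y(24) → b(1)

vghuzzgdibb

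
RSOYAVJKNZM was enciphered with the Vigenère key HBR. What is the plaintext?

Repeat the key across the ciphertext: HBRHBRHBRHB
R(17)−H(7): 10 → K
S(18)−B(1): 17 → R
O(14)−R(17): -3≡23 → X
Y(24)−H(7): 17 → R
A(0)−B(1): -1≡25 → Z
V(21)−R(17): 4 → E
J(9)−H(7): 2 → C
K(10)−B(1): 9 → J
N(13)−R(17): -4≡22 → W
Z(25)−H(7): 18 → S
M(12)−B(1): 11 → L

KRXRZECJWSL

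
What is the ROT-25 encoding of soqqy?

rnppx

s(18): 18+25=43≡17 → r
o(14): 14+25=39≡13 → n
q(16): 16+25=41≡15 → p
q(16): 16+25=41≡15 → p
y(24): 24+25=49≡23 → x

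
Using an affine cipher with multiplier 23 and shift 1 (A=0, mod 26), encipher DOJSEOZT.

SLAZPLEW

D(3): 23·3+1=70≡18 → S
O(14): 23·14+1=323≡11 → L
J(9): 23·9+1=208≡0 → A
S(18): 23·18+1=415≡25 → Z
E(4): 23·4+1=93≡15 → P
O(14): 23·14+1=323≡11 → L
Z(25): 23·25+1=576≡4 → E
T(19): 23·19+1=438≡22 → W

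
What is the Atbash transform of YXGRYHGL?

Y(24) → B(1)
X(23) → C(2)
G(6) → T(19)
R(17) → I(8)
Y(24) → B(1)
H(7) → S(18)
G(6) → T(19)
L(11) → O(14)

BCTIBSTO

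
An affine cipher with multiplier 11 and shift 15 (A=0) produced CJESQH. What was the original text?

NQZFTE

The inverse of 11 mod 26 is 19, since 11·19=209≡1. Apply D(y)=19·(y−15) mod 26:
C(2): 19·(2−15)=-247≡13 → N
J(9): 19·(9−15)=-114≡16 → Q
E(4): 19·(4−15)=-209≡25 → Z
S(18): 19·(18−15)=57≡5 → F
Q(16): 19·(16−15)=19 → T
H(7): 19·(7−15)=-152≡4 → E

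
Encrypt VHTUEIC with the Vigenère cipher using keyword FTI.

AABZXQH

Repeat the key across the message: FTIFTIF
V(21)+F(5): 26≡0 → A
H(7)+T(19): 26≡0 → A
T(19)+I(8): 27≡1 → B
U(20)+F(5): 25 → Z
E(4)+T(19): 23 → X
I(8)+I(8): 16 → Q
C(2)+F(5): 7 → H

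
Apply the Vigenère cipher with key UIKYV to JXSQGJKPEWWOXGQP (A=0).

DFCOBDSZCRQWHELJ

Repeat the key across the message: UIKYVUIKYVUIKYVU
J(9)+U(20): 29≡3 → D
X(23)+I(8): 31≡5 → F
S(18)+K(10): 28≡2 → C
Q(16)+Y(24): 40≡14 → O
G(6)+V(21): 27≡1 → B
J(9)+U(20): 29≡3 → D
K(10)+I(8): 18 → S
P(15)+K(10): 25 → Z
E(4)+Y(24): 28≡2 → C
W(22)+V(21): 43≡17 → R
W(22)+U(20): 42≡16 → Q
O(14)+I(8): 22 → W
X(23)+K(10): 33≡7 → H
G(6)+Y(24): 30≡4 → E
Q(16)+V(21): 37≡11 → L
P(15)+U(20): 35≡9 → J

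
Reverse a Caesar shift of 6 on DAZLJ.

XUTFD

D(3): 3−6=-3≡23 → X
A(0): 0−6=-6≡20 → U
Z(25): 25−6=19 → T
L(11): 11−6=5 → F
J(9): 9−6=3 → D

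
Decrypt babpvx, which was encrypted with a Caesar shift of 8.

tsthnp

b(1): 1−8=-7≡19 → t
a(0): 0−8=-8≡18 → s
b(1): 1−8=-7≡19 → t
p(15): 15−8=7 → h
v(21): 21−8=13 → n
x(23): 23−8=15 → p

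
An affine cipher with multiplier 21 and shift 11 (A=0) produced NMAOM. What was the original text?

The inverse of 21 mod 26 is 5, since 21·5=105≡1. Apply D(y)=5·(y−11) mod 26:
N(13): 5·(13−11)=10 → K
M(12): 5·(12−11)=5 → F
A(0): 5·(0−11)=-55≡23 → X
O(14): 5·(14−11)=15 → P
M(12): 5·(12−11)=5 → F

KFXPF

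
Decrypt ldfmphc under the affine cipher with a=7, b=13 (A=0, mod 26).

wgkleor

The inverse of 7 mod 26 is 15, since 7·15=105≡1. Apply D(y)=15·(y−13) mod 26:
l(11): 15·(11−13)=-30≡22 → w
d(3): 15·(3−13)=-150≡6 → g
f(5): 15·(5−13)=-120≡10 → k
m(12): 15·(12−13)=-15≡11 → l
p(15): 15·(15−13)=30≡4 → e
h(7): 15·(7−13)=-90≡14 → o
c(2): 15·(2−13)=-165≡17 → r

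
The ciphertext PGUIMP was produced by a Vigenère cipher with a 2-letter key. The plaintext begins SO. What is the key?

Subtract each crib letter from the matching ciphertext letter (mod 26):
P(15)−S(18)=-3≡23 → X
G(6)−O(14)=-8≡18 → S

XS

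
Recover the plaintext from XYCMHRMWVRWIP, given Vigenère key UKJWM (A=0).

Repeat the key across the ciphertext: UKJWMUKJWMUKJ
X(23)−U(20): 3 → D
Y(24)−K(10): 14 → O
C(2)−J(9): -7≡19 → T
M(12)−W(22): -10≡16 → Q
H(7)−M(12): -5≡21 → V
R(17)−U(20): -3≡23 → X
M(12)−K(10): 2 → C
W(22)−J(9): 13 → N
V(21)−W(22): -1≡25 → Z
R(17)−M(12): 5 → F
W(22)−U(20): 2 → C
I(8)−K(10): -2≡24 → Y
P(15)−J(9): 6 → G

DOTQVXCNZFCYG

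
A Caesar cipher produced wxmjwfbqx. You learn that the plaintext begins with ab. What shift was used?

From the crib: w(22)−a(0)=22, so the shift is 22.

22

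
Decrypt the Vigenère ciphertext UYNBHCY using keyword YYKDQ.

Repeat the key across the ciphertext: YYKDQYY
U(20)−Y(24): -4≡22 → W
Y(24)−Y(24): 0 → A
N(13)−K(10): 3 → D
B(1)−D(3): -2≡24 → Y
H(7)−Q(16): -9≡17 → R
C(2)−Y(24): -22≡4 → E
Y(24)−Y(24): 0 → A

WADYREA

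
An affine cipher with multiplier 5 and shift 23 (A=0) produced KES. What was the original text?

NRZ

The inverse of 5 mod 26 is 21, since 5·21=105≡1. Apply D(y)=21·(y−23) mod 26:
K(10): 21·(10−23)=-273≡13 → N
E(4): 21·(4−23)=-399≡17 → R
S(18): 21·(18−23)=-105≡25 → Z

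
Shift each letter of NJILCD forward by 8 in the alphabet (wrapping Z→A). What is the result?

VRQTKL

N(13): 13+8=21 → V
J(9): 9+8=17 → R
I(8): 8+8=16 → Q
L(11): 11+8=19 → T
C(2): 2+8=10 → K
D(3): 3+8=11 → L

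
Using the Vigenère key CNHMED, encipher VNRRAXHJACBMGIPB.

Repeat the key across the message: CNHMEDCNHMEDCNHM
V(21)+C(2): 23 → X
N(13)+N(13): 26≡0 → A
R(17)+H(7): 24 → Y
R(17)+M(12): 29≡3 → D
A(0)+E(4): 4 → E
X(23)+D(3): 26≡0 → A
H(7)+C(2): 9 → J
J(9)+N(13): 22 → W
A(0)+H(7): 7 → H
C(2)+M(12): 14 → O
B(1)+E(4): 5 → F
M(12)+D(3): 15 → P
G(6)+C(2): 8 → I
I(8)+N(13): 21 → V
P(15)+H(7): 22 → W
B(1)+M(12): 13 → N

XAYDEAJWHOFPIVWN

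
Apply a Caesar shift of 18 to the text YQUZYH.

Y(24): 24+18=42≡16 → Q
Q(16): 16+18=34≡8 → I
U(20): 20+18=38≡12 → M
Z(25): 25+18=43≡17 → R
Y(24): 24+18=42≡16 → Q
H(7): 7+18=25 → Z

QIMRQZ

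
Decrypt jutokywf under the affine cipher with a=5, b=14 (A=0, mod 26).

The inverse of 5 mod 26 is 21, since 5·21=105≡1. Apply D(y)=21·(y−14) mod 26:
j(9): 21·(9−14)=-105≡25 → z
u(20): 21·(20−14)=126≡22 → w
t(19): 21·(19−14)=105≡1 → b
o(14): 21·(14−14)=0 → a
k(10): 21·(10−14)=-84≡20 → u
y(24): 21·(24−14)=210≡2 → c
w(22): 21·(22−14)=168≡12 → m
f(5): 21·(5−14)=-189≡19 → t

zwbaucmt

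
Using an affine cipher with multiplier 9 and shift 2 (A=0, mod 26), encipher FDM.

VDG

F(5): 9·5+2=47≡21 → V
D(3): 9·3+2=29≡3 → D
M(12): 9·12+2=110≡6 → G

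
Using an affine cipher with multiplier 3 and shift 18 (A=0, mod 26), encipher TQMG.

T(19): 3·19+18=75≡23 → X
Q(16): 3·16+18=66≡14 → O
M(12): 3·12+18=54≡2 → C
G(6): 3·6+18=36≡10 → K

XOCK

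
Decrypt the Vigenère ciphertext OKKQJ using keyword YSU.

Repeat the key across the ciphertext: YSUYS
O(14)−Y(24): -10≡16 → Q
K(10)−S(18): -8≡18 → S
K(10)−U(20): -10≡16 → Q
Q(16)−Y(24): -8≡18 → S
J(9)−S(18): -9≡17 → R

QSQSR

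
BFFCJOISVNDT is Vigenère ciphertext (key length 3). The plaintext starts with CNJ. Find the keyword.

Subtract each crib letter from the matching ciphertext letter (mod 26):
B(1)−C(2)=-1≡25 → Z
F(5)−N(13)=-8≡18 → S
F(5)−J(9)=-4≡22 → W

ZSW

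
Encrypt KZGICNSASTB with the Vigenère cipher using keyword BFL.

LERJHYTFDUG

Repeat the key across the message: BFLBFLBFLBF
K(10)+B(1): 11 → L
Z(25)+F(5): 30≡4 → E
G(6)+L(11): 17 → R
I(8)+B(1): 9 → J
C(2)+F(5): 7 → H
N(13)+L(11): 24 → Y
S(18)+B(1): 19 → T
A(0)+F(5): 5 → F
S(18)+L(11): 29≡3 → D
T(19)+B(1): 20 → U
B(1)+F(5): 6 → G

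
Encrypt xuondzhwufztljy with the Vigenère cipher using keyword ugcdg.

Repeat the key across the message: ugcdgugcdgugcdg
x(23)+u(20): 43≡17 → r
u(20)+g(6): 26≡0 → a
o(14)+c(2): 16 → q
n(13)+d(3): 16 → q
d(3)+g(6): 9 → j
z(25)+u(20): 45≡19 → t
h(7)+g(6): 13 → n
w(22)+c(2): 24 → y
u(20)+d(3): 23 → x
f(5)+g(6): 11 → l
z(25)+u(20): 45≡19 → t
t(19)+g(6): 25 → z
l(11)+c(2): 13 → n
j(9)+d(3): 12 → m
y(24)+g(6): 30≡4 → e

raqqjtnyxltznme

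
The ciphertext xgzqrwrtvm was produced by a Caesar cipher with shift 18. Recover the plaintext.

fohyzezbdu

x(23): 23−18=5 → f
g(6): 6−18=-12≡14 → o
z(25): 25−18=7 → h
q(16): 16−18=-2≡24 → y
r(17): 17−18=-1≡25 → z
w(22): 22−18=4 → e
r(17): 17−18=-1≡25 → z
t(19): 19−18=1 → b
v(21): 21−18=3 → d
m(12): 12−18=-6≡20 → u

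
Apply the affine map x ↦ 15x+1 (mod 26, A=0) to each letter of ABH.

BQC

A(0): 15·0+1=1 → B
B(1): 15·1+1=16 → Q
H(7): 15·7+1=106≡2 → C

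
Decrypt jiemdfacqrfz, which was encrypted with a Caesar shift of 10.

j(9): 9−10=-1≡25 → z
i(8): 8−10=-2≡24 → y
e(4): 4−10=-6≡20 → u
m(12): 12−10=2 → c
d(3): 3−10=-7≡19 → t
f(5): 5−10=-5≡21 → v
a(0): 0−10=-10≡16 → q
c(2): 2−10=-8≡18 → s
q(16): 16−10=6 → g
r(17): 17−10=7 → h
f(5): 5−10=-5≡21 → v
z(25): 25−10=15 → p

zyuctvqsghvp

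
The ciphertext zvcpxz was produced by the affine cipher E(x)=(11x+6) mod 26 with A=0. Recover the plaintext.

The inverse of 11 mod 26 is 19, since 11·19=209≡1. Apply D(y)=19·(y−6) mod 26:
z(25): 19·(25−6)=361≡23 → x
v(21): 19·(21−6)=285≡25 → z
c(2): 19·(2−6)=-76≡2 → c
p(15): 19·(15−6)=171≡15 → p
x(23): 19·(23−6)=323≡11 → l
z(25): 19·(25−6)=361≡23 → x

xzcplx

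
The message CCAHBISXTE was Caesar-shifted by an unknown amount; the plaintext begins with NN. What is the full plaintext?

NNLSMTDIEP

From the crib: C(2)−N(13)=-11≡15, so the shift is 15.
Subtract 15 from each ciphertext letter:
C(2): 2−15=-13≡13 → N
C(2): 2−15=-13≡13 → N
A(0): 0−15=-15≡11 → L
H(7): 7−15=-8≡18 → S
B(1): 1−15=-14≡12 → M
I(8): 8−15=-7≡19 → T
S(18): 18−15=3 → D
X(23): 23−15=8 → I
T(19): 19−15=4 → E
E(4): 4−15=-11≡15 → P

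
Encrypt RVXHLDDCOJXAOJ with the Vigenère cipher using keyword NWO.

Repeat the key across the message: NWONWONWONWONW
R(17)+N(13): 30≡4 → E
V(21)+W(22): 43≡17 → R
X(23)+O(14): 37≡11 → L
H(7)+N(13): 20 → U
L(11)+W(22): 33≡7 → H
D(3)+O(14): 17 → R
D(3)+N(13): 16 → Q
C(2)+W(22): 24 → Y
O(14)+O(14): 28≡2 → C
J(9)+N(13): 22 → W
X(23)+W(22): 45≡19 → T
A(0)+O(14): 14 → O
O(14)+N(13): 27≡1 → B
J(9)+W(22): 31≡5 → F

ERLUHRQYCWTOBF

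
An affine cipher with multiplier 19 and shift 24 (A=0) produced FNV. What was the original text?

The inverse of 19 mod 26 is 11, since 19·11=209≡1. Apply D(y)=11·(y−24) mod 26:
F(5): 11·(5−24)=-209≡25 → Z
N(13): 11·(13−24)=-121≡9 → J
V(21): 11·(21−24)=-33≡19 → T

ZJT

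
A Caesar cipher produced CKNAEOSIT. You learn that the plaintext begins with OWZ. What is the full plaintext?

From the crib: C(2)−O(14)=-12≡14, so the shift is 14.
Subtract 14 from each ciphertext letter:
C(2): 2−14=-12≡14 → O
K(10): 10−14=-4≡22 → W
N(13): 13−14=-1≡25 → Z
A(0): 0−14=-14≡12 → M
E(4): 4−14=-10≡16 → Q
O(14): 14−14=0 → A
S(18): 18−14=4 → E
I(8): 8−14=-6≡20 → U
T(19): 19−14=5 → F

OWZMQAEUF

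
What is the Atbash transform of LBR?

OYI

L(11) → O(14)
B(1) → Y(24)
R(17) → I(8)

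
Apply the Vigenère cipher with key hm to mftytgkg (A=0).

trakasrs

Repeat the key across the message: hmhmhmhm
m(12)+h(7): 19 → t
f(5)+m(12): 17 → r
t(19)+h(7): 26≡0 → a
y(24)+m(12): 36≡10 → k
t(19)+h(7): 26≡0 → a
g(6)+m(12): 18 → s
k(10)+h(7): 17 → r
g(6)+m(12): 18 → s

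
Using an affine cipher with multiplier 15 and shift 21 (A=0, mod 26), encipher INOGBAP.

LIXHKVM

I(8): 15·8+21=141≡11 → L
N(13): 15·13+21=216≡8 → I
O(14): 15·14+21=231≡23 → X
G(6): 15·6+21=111≡7 → H
B(1): 15·1+21=36≡10 → K
A(0): 15·0+21=21 → V
P(15): 15·15+21=246≡12 → M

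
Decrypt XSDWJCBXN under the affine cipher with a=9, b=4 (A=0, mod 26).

FQXCPURFB

The inverse of 9 mod 26 is 3, since 9·3=27≡1. Apply D(y)=3·(y−4) mod 26:
X(23): 3·(23−4)=57≡5 → F
S(18): 3·(18−4)=42≡16 → Q
D(3): 3·(3−4)=-3≡23 → X
W(22): 3·(22−4)=54≡2 → C
J(9): 3·(9−4)=15 → P
C(2): 3·(2−4)=-6≡20 → U
B(1): 3·(1−4)=-9≡17 → R
X(23): 3·(23−4)=57≡5 → F
N(13): 3·(13−4)=27≡1 → B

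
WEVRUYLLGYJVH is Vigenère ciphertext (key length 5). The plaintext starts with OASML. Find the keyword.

IEDFJ

Subtract each crib letter from the matching ciphertext letter (mod 26):
W(22)−O(14)=8 → I
E(4)−A(0)=4 → E
V(21)−S(18)=3 → D
R(17)−M(12)=5 → F
U(20)−L(11)=9 → J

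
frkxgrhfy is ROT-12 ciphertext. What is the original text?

f(5): 5−12=-7≡19 → t
r(17): 17−12=5 → f
k(10): 10−12=-2≡24 → y
x(23): 23−12=11 → l
g(6): 6−12=-6≡20 → u
r(17): 17−12=5 → f
h(7): 7−12=-5≡21 → v
f(5): 5−12=-7≡19 → t
y(24): 24−12=12 → m

tfylufvtm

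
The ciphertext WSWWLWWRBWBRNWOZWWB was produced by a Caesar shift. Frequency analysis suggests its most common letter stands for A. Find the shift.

22

The most frequent ciphertext letter is W (appears 9 times).
W is position 22; A is position 0.
Shift = 22.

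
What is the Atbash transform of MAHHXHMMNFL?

M(12) → N(13)
A(0) → Z(25)
H(7) → S(18)
H(7) → S(18)
X(23) → C(2)
H(7) → S(18)
M(12) → N(13)
M(12) → N(13)
N(13) → M(12)
F(5) → U(20)
L(11) → O(14)

NZSSCSNNMUO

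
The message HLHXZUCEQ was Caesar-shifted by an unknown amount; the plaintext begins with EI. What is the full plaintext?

From the crib: H(7)−E(4)=3, so the shift is 3.
Subtract 3 from each ciphertext letter:
H(7): 7−3=4 → E
L(11): 11−3=8 → I
H(7): 7−3=4 → E
X(23): 23−3=20 → U
Z(25): 25−3=22 → W
U(20): 20−3=17 → R
C(2): 2−3=-1≡25 → Z
E(4): 4−3=1 → B
Q(16): 16−3=13 → N

EIEUWRZBN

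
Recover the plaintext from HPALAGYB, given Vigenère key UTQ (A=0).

NWKRHQEI

Repeat the key across the ciphertext: UTQUTQUT
H(7)−U(20): -13≡13 → N
P(15)−T(19): -4≡22 → W
A(0)−Q(16): -16≡10 → K
L(11)−U(20): -9≡17 → R
A(0)−T(19): -19≡7 → H
G(6)−Q(16): -10≡16 → Q
Y(24)−U(20): 4 → E
B(1)−T(19): -18≡8 → I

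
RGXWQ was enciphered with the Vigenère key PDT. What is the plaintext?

CDEHN

Repeat the key across the ciphertext: PDTPD
R(17)−P(15): 2 → C
G(6)−D(3): 3 → D
X(23)−T(19): 4 → E
W(22)−P(15): 7 → H
Q(16)−D(3): 13 → N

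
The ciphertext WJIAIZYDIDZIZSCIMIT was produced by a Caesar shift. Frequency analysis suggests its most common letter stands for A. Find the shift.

The most frequent ciphertext letter is I (appears 6 times).
I is position 8; A is position 0.
Shift = 8.

8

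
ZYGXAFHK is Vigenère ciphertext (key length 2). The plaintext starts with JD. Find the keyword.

Subtract each crib letter from the matching ciphertext letter (mod 26):
Z(25)−J(9)=16 → Q
Y(24)−D(3)=21 → V

QV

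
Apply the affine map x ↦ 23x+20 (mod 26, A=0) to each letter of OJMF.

ETKF

O(14): 23·14+20=342≡4 → E
J(9): 23·9+20=227≡19 → T
M(12): 23·12+20=296≡10 → K
F(5): 23·5+20=135≡5 → F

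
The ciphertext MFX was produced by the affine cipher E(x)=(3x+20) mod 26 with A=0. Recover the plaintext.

GVB

The inverse of 3 mod 26 is 9, since 3·9=27≡1. Apply D(y)=9·(y−20) mod 26:
M(12): 9·(12−20)=-72≡6 → G
F(5): 9·(5−20)=-135≡21 → V
X(23): 9·(23−20)=27≡1 → B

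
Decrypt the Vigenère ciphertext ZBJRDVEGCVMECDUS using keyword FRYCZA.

UKLPEVZPETNEXMWQ

Repeat the key across the ciphertext: FRYCZAFRYCZAFRYC
Z(25)−F(5): 20 → U
B(1)−R(17): -16≡10 → K
J(9)−Y(24): -15≡11 → L
R(17)−C(2): 15 → P
D(3)−Z(25): -22≡4 → E
V(21)−A(0): 21 → V
E(4)−F(5): -1≡25 → Z
G(6)−R(17): -11≡15 → P
C(2)−Y(24): -22≡4 → E
V(21)−C(2): 19 → T
M(12)−Z(25): -13≡13 → N
E(4)−A(0): 4 → E
C(2)−F(5): -3≡23 → X
D(3)−R(17): -14≡12 → M
U(20)−Y(24): -4≡22 → W
S(18)−C(2): 16 → Q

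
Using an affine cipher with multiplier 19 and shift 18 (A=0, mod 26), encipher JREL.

HDQT

J(9): 19·9+18=189≡7 → H
R(17): 19·17+18=341≡3 → D
E(4): 19·4+18=94≡16 → Q
L(11): 19·11+18=227≡19 → T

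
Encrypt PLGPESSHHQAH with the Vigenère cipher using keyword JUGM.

Repeat the key across the message: JUGMJUGMJUGM
P(15)+J(9): 24 → Y
L(11)+U(20): 31≡5 → F
G(6)+G(6): 12 → M
P(15)+M(12): 27≡1 → B
E(4)+J(9): 13 → N
S(18)+U(20): 38≡12 → M
S(18)+G(6): 24 → Y
H(7)+M(12): 19 → T
H(7)+J(9): 16 → Q
Q(16)+U(20): 36≡10 → K
A(0)+G(6): 6 → G
H(7)+M(12): 19 → T

YFMBNMYTQKGT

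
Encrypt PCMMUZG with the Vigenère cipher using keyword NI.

CKZUHHT

Repeat the key across the message: NINININ
P(15)+N(13): 28≡2 → C
C(2)+I(8): 10 → K
M(12)+N(13): 25 → Z
M(12)+I(8): 20 → U
U(20)+N(13): 33≡7 → H
Z(25)+I(8): 33≡7 → H
G(6)+N(13): 19 → T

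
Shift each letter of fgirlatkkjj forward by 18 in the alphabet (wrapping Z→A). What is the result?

xyajdslccbb

f(5): 5+18=23 → x
g(6): 6+18=24 → y
i(8): 8+18=26≡0 → a
r(17): 17+18=35≡9 → j
l(11): 11+18=29≡3 → d
a(0): 0+18=18 → s
t(19): 19+18=37≡11 → l
k(10): 10+18=28≡2 → c
k(10): 10+18=28≡2 → c
j(9): 9+18=27≡1 → b
j(9): 9+18=27≡1 → b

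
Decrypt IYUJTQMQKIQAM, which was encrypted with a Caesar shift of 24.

KAWLVSOSMKSCO

I(8): 8−24=-16≡10 → K
Y(24): 24−24=0 → A
U(20): 20−24=-4≡22 → W
J(9): 9−24=-15≡11 → L
T(19): 19−24=-5≡21 → V
Q(16): 16−24=-8≡18 → S
M(12): 12−24=-12≡14 → O
Q(16): 16−24=-8≡18 → S
K(10): 10−24=-14≡12 → M
I(8): 8−24=-16≡10 → K
Q(16): 16−24=-8≡18 → S
A(0): 0−24=-24≡2 → C
M(12): 12−24=-12≡14 → O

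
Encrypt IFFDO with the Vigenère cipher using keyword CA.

KFHDQ

Repeat the key across the message: CACAC
I(8)+C(2): 10 → K
F(5)+A(0): 5 → F
F(5)+C(2): 7 → H
D(3)+A(0): 3 → D
O(14)+C(2): 16 → Q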